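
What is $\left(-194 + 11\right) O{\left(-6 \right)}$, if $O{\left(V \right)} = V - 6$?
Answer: $2196$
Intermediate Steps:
$O{\left(V \right)} = -6 + V$ ($O{\left(V \right)} = V - 6 = -6 + V$)
$\left(-194 + 11\right) O{\left(-6 \right)} = \left(-194 + 11\right) \left(-6 - 6\right) = \left(-183\right) \left(-12\right) = 2196$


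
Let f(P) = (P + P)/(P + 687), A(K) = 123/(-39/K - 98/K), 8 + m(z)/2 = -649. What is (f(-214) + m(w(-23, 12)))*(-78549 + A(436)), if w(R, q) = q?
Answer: 6726290359950/64801 ≈ 1.0380e+8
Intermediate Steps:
m(z) = -1314 (m(z) = -16 + 2*(-649) = -16 - 1298 = -1314)
A(K) = -123*K/137 (A(K) = 123/((-137/K)) = 123*(-K/137) = -123*K/137)
f(P) = 2*P/(687 + P) (f(P) = (2*P)/(687 + P) = 2*P/(687 + P))
(f(-214) + m(w(-23, 12)))*(-78549 + A(436)) = (2*(-214)/(687 - 214) - 1314)*(-78549 - 123/137*436) = (2*(-214)/473 - 1314)*(-78549 - 53628/137) = (2*(-214)*(1/473) - 1314)*(-10814841/137) = (-428/473 - 1314)*(-10814841/137) = -621950/473*(-10814841/137) = 6726290359950/64801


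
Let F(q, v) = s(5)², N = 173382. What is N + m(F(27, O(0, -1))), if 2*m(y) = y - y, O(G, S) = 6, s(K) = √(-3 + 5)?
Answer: 173382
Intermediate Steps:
s(K) = √2
F(q, v) = 2 (F(q, v) = (√2)² = 2)
m(y) = 0 (m(y) = (y - y)/2 = (½)*0 = 0)
N + m(F(27, O(0, -1))) = 173382 + 0 = 173382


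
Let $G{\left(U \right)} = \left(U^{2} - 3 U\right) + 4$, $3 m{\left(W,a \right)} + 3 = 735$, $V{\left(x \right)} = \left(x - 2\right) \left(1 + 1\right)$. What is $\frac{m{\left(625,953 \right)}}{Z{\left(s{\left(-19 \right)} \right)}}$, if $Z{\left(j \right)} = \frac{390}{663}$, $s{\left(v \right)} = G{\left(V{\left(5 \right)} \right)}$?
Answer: $\frac{2074}{5} \approx 414.8$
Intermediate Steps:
$V{\left(x \right)} = -4 + 2 x$ ($V{\left(x \right)} = \left(-2 + x\right) 2 = -4 + 2 x$)
$m{\left(W,a \right)} = 244$ ($m{\left(W,a \right)} = -1 + \frac{1}{3} \cdot 735 = -1 + 245 = 244$)
$G{\left(U \right)} = 4 + U^{2} - 3 U$
$s{\left(v \right)} = 22$ ($s{\left(v \right)} = 4 + \left(-4 + 2 \cdot 5\right)^{2} - 3 \left(-4 + 2 \cdot 5\right) = 4 + \left(-4 + 10\right)^{2} - 3 \left(-4 + 10\right) = 4 + 6^{2} - 18 = 4 + 36 - 18 = 22$)
$Z{\left(j \right)} = \frac{10}{17}$ ($Z{\left(j \right)} = 390 \cdot \frac{1}{663} = \frac{10}{17}$)
$\frac{m{\left(625,953 \right)}}{Z{\left(s{\left(-19 \right)} \right)}} = \frac{244}{\frac{10}{17}} = 244 \cdot \frac{17}{10} = \frac{2074}{5}$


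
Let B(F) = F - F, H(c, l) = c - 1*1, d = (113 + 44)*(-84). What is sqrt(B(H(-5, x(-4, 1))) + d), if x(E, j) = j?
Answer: 2*I*sqrt(3297) ≈ 114.84*I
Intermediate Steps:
d = -13188 (d = 157*(-84) = -13188)
H(c, l) = -1 + c (H(c, l) = c - 1 = -1 + c)
B(F) = 0
sqrt(B(H(-5, x(-4, 1))) + d) = sqrt(0 - 13188) = sqrt(-13188) = 2*I*sqrt(3297)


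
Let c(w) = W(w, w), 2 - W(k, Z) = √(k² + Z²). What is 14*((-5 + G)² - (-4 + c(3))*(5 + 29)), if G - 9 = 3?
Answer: 1638 + 1428*√2 ≈ 3657.5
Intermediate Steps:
W(k, Z) = 2 - √(Z² + k²) (W(k, Z) = 2 - √(k² + Z²) = 2 - √(Z² + k²))
c(w) = 2 - √2*√(w²) (c(w) = 2 - √(w² + w²) = 2 - √(2*w²) = 2 - √2*√(w²))
G = 12 (G = 9 + 3 = 12)
14*((-5 + G)² - (-4 + c(3))*(5 + 29)) = 14*((-5 + 12)² - (-4 + (2 - √2*√(3²)))*(5 + 29)) = 14*(7² - (-4 + (2 - √2*√9))*34) = 14*(49 - (-4 + (2 - 1*√2*3))*34) = 14*(49 - (-4 + (2 - 3*√2))*34) = 14*(49 - (-2 - 3*√2)*34) = 14*(49 - (-68 - 102*√2)) = 14*(49 + (68 + 102*√2)) = 14*(117 + 102*√2) = 1638 + 1428*√2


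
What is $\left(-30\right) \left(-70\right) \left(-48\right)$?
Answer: $-100800$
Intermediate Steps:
$\left(-30\right) \left(-70\right) \left(-48\right) = 2100 \left(-48\right) = -100800$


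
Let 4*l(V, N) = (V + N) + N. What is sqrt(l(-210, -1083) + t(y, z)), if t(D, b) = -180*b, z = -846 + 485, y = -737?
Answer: 21*sqrt(146) ≈ 253.74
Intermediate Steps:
z = -361
l(V, N) = N/2 + V/4 (l(V, N) = ((V + N) + N)/4 = ((N + V) + N)/4 = (V + 2*N)/4 = N/2 + V/4)
sqrt(l(-210, -1083) + t(y, z)) = sqrt(((1/2)*(-1083) + (1/4)*(-210)) - 180*(-361)) = sqrt((-1083/2 - 105/2) + 64980) = sqrt(-594 + 64980) = sqrt(64386) = 21*sqrt(146)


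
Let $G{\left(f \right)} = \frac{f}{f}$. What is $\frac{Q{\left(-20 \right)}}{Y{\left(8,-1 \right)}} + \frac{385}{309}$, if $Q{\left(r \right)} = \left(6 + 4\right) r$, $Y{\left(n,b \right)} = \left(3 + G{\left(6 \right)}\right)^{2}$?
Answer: $- \frac{6955}{618} \approx -11.254$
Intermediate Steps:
$G{\left(f \right)} = 1$
$Y{\left(n,b \right)} = 16$ ($Y{\left(n,b \right)} = \left(3 + 1\right)^{2} = 4^{2} = 16$)
$Q{\left(r \right)} = 10 r$
$\frac{Q{\left(-20 \right)}}{Y{\left(8,-1 \right)}} + \frac{385}{309} = \frac{10 \left(-20\right)}{16} + \frac{385}{309} = \left(-200\right) \frac{1}{16} + 385 \cdot \frac{1}{309} = - \frac{25}{2} + \frac{385}{309} = - \frac{6955}{618}$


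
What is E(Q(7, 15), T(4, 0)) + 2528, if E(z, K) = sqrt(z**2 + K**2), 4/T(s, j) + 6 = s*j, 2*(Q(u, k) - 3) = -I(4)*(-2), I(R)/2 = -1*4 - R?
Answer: 2528 + 5*sqrt(61)/3 ≈ 2541.0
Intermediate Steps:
I(R) = -8 - 2*R (I(R) = 2*(-1*4 - R) = 2*(-4 - R) = -8 - 2*R)
Q(u, k) = -13 (Q(u, k) = 3 + (-(-8 - 2*4)*(-2))/2 = 3 + (-(-8 - 8)*(-2))/2 = 3 + (-1*(-16)*(-2))/2 = 3 + (16*(-2))/2 = 3 + (1/2)*(-32) = 3 - 16 = -13)
T(s, j) = 4/(-6 + j*s) (T(s, j) = 4/(-6 + s*j) = 4/(-6 + j*s))
E(z, K) = sqrt(K**2 + z**2)
E(Q(7, 15), T(4, 0)) + 2528 = sqrt((4/(-6 + 0*4))**2 + (-13)**2) + 2528 = sqrt((4/(-6 + 0))**2 + 169) + 2528 = sqrt((4/(-6))**2 + 169) + 2528 = sqrt((4*(-1/6))**2 + 169) + 2528 = sqrt((-2/3)**2 + 169) + 2528 = sqrt(4/9 + 169) + 2528 = sqrt(1525/9) + 2528 = 5*sqrt(61)/3 + 2528 = 2528 + 5*sqrt(61)/3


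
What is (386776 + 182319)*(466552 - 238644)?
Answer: 129701303260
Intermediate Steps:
(386776 + 182319)*(466552 - 238644) = 569095*227908 = 129701303260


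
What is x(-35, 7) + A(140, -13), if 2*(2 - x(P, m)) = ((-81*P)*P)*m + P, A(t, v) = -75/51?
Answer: 5904194/17 ≈ 3.4731e+5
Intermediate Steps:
A(t, v) = -25/17 (A(t, v) = -75*1/51 = -25/17)
x(P, m) = 2 - P/2 + 81*m*P²/2 (x(P, m) = 2 - (((-81*P)*P)*m + P)/2 = 2 - ((-81*P²)*m + P)/2 = 2 - (-81*m*P² + P)/2 = 2 - (P - 81*m*P²)/2 = 2 + (-P/2 + 81*m*P²/2) = 2 - P/2 + 81*m*P²/2)
x(-35, 7) + A(140, -13) = (2 - ½*(-35) + (81/2)*7*(-35)²) - 25/17 = (2 + 35/2 + (81/2)*7*1225) - 25/17 = (2 + 35/2 + 694575/2) - 25/17 = 347307 - 25/17 = 5904194/17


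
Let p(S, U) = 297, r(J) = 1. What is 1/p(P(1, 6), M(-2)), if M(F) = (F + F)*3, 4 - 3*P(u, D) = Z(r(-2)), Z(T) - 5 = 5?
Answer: 1/297 ≈ 0.0033670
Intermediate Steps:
Z(T) = 10 (Z(T) = 5 + 5 = 10)
P(u, D) = -2 (P(u, D) = 4/3 - 1/3*10 = 4/3 - 10/3 = -2)
M(F) = 6*F (M(F) = (2*F)*3 = 6*F)
1/p(P(1, 6), M(-2)) = 1/297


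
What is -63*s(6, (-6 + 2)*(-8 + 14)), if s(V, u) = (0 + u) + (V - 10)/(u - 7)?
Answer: 46620/31 ≈ 1503.9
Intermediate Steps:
s(V, u) = u + (-10 + V)/(-7 + u)
-63*s(6, (-6 + 2)*(-8 + 14)) = -63*(-10 + 6 + ((-6 + 2)*(-8 + 14))² - 7*(-6 + 2)*(-8 + 14))/(-7 + (-6 + 2)*(-8 + 14)) = -63*(-10 + 6 + (-4*6)² - (-28)*6)/(-7 - 4*6) = -63*(-10 + 6 + (-24)² - 7*(-24))/(-7 - 24) = -63*(-10 + 6 + 576 + 168)/(-31) = -(-63)*740/31 = -63*(-740/31) = 46620/31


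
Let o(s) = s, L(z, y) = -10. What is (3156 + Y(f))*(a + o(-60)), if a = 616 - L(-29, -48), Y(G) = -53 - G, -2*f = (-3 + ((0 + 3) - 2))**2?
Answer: 1757430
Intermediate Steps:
f = -2 (f = -(-3 + ((0 + 3) - 2))**2/2 = -(-3 + (3 - 2))**2/2 = -(-3 + 1)**2/2 = -1/2*(-2)**2 = -1/2*4 = -2)
a = 626 (a = 616 - 1*(-10) = 616 + 10 = 626)
(3156 + Y(f))*(a + o(-60)) = (3156 + (-53 - 1*(-2)))*(626 - 60) = (3156 + (-53 + 2))*566 = (3156 - 51)*566 = 3105*566 = 1757430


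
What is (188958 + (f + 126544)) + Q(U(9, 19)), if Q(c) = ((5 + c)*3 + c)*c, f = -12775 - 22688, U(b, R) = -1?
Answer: 280028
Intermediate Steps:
f = -35463
Q(c) = c*(15 + 4*c) (Q(c) = ((15 + 3*c) + c)*c = (15 + 4*c)*c = c*(15 + 4*c))
(188958 + (f + 126544)) + Q(U(9, 19)) = (188958 + (-35463 + 126544)) - (15 + 4*(-1)) = (188958 + 91081) - (15 - 4) = 280039 - 1*11 = 280039 - 11 = 280028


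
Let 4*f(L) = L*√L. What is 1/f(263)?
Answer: 4*√263/69169 ≈ 0.00093783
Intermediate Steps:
f(L) = L^(3/2)/4 (f(L) = (L*√L)/4 = L^(3/2)/4)
1/f(263) = 1/(263^(3/2)/4) = 1/((263*√263)/4) = 1/(263*√263/4) = 4*√263/69169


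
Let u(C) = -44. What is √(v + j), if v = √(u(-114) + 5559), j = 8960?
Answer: √(8960 + √5515) ≈ 95.049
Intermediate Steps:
v = √5515 (v = √(-44 + 5559) = √5515 ≈ 74.263)
√(v + j) = √(√5515 + 8960) = √(8960 + √5515)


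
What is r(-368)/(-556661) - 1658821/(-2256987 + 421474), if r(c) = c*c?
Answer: 674828444169/1021758502093 ≈ 0.66046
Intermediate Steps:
r(c) = c²
r(-368)/(-556661) - 1658821/(-2256987 + 421474) = (-368)²/(-556661) - 1658821/(-2256987 + 421474) = 135424*(-1/556661) - 1658821/(-1835513) = -135424/556661 - 1658821*(-1/1835513) = -135424/556661 + 1658821/1835513 = 674828444169/1021758502093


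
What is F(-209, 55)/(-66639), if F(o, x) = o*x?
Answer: 11495/66639 ≈ 0.17250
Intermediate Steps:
F(-209, 55)/(-66639) = -209*55/(-66639) = -11495*(-1/66639) = 11495/66639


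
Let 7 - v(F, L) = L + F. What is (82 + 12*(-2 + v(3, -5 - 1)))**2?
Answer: 31684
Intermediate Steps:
v(F, L) = 7 - F - L (v(F, L) = 7 - (L + F) = 7 - (F + L) = 7 + (-F - L) = 7 - F - L)
(82 + 12*(-2 + v(3, -5 - 1)))**2 = (82 + 12*(-2 + (7 - 1*3 - (-5 - 1))))**2 = (82 + 12*(-2 + (7 - 3 - 1*(-6))))**2 = (82 + 12*(-2 + (7 - 3 + 6)))**2 = (82 + 12*(-2 + 10))**2 = (82 + 12*8)**2 = (82 + 96)**2 = 178**2 = 31684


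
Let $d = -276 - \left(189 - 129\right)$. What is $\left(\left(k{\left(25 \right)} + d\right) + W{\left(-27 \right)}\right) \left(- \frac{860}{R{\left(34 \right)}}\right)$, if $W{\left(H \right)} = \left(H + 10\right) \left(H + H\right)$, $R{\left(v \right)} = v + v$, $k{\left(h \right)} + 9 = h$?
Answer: $- \frac{128570}{17} \approx -7562.9$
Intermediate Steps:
$k{\left(h \right)} = -9 + h$
$R{\left(v \right)} = 2 v$
$d = -336$ ($d = -276 - 60 = -336$)
$W{\left(H \right)} = 2 H \left(10 + H\right)$ ($W{\left(H \right)} = \left(10 + H\right) 2 H = 2 H \left(10 + H\right)$)
$\left(\left(k{\left(25 \right)} + d\right) + W{\left(-27 \right)}\right) \left(- \frac{860}{R{\left(34 \right)}}\right) = \left(\left(\left(-9 + 25\right) - 336\right) + 2 \left(-27\right) \left(10 - 27\right)\right) \left(- \frac{860}{2 \cdot 34}\right) = \left(\left(16 - 336\right) + 2 \left(-27\right) \left(-17\right)\right) \left(- \frac{860}{68}\right) = \left(-320 + 918\right) \left(\left(-860\right) \frac{1}{68}\right) = 598 \left(- \frac{215}{17}\right) = - \frac{128570}{17}$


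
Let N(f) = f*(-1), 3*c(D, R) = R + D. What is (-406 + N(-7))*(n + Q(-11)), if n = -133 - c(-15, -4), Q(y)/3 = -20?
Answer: 74480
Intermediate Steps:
Q(y) = -60 (Q(y) = 3*(-20) = -60)
c(D, R) = D/3 + R/3 (c(D, R) = (R + D)/3 = (D + R)/3 = D/3 + R/3)
n = -380/3 (n = -133 - ((1/3)*(-15) + (1/3)*(-4)) = -133 - (-5 - 4/3) = -133 - 1*(-19/3) = -133 + 19/3 = -380/3 ≈ -126.67)
N(f) = -f
(-406 + N(-7))*(n + Q(-11)) = (-406 - 1*(-7))*(-380/3 - 60) = (-406 + 7)*(-560/3) = -399*(-560/3) = 74480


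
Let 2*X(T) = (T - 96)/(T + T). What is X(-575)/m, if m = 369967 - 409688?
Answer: -61/8305300 ≈ -7.3447e-6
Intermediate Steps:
X(T) = (-96 + T)/(4*T) (X(T) = ((T - 96)/(T + T))/2 = ((-96 + T)/((2*T)))/2 = ((-96 + T)*(1/(2*T)))/2 = ((-96 + T)/(2*T))/2 = (-96 + T)/(4*T))
m = -39721
X(-575)/m = ((1/4)*(-96 - 575)/(-575))/(-39721) = ((1/4)*(-1/575)*(-671))*(-1/39721) = (671/2300)*(-1/39721) = -61/8305300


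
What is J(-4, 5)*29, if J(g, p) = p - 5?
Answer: 0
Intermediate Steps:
J(g, p) = -5 + p
J(-4, 5)*29 = (-5 + 5)*29 = 0*29 = 0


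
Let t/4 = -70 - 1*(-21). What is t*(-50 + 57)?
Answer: -1372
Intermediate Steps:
t = -196 (t = 4*(-70 - 1*(-21)) = 4*(-70 + 21) = 4*(-49) = -196)
t*(-50 + 57) = -196*(-50 + 57) = -196*7 = -1372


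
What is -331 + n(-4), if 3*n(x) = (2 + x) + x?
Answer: -333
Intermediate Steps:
n(x) = ⅔ + 2*x/3 (n(x) = ((2 + x) + x)/3 = (2 + 2*x)/3 = ⅔ + 2*x/3)
-331 + n(-4) = -331 + (⅔ + (⅔)*(-4)) = -331 + (⅔ - 8/3) = -331 - 2 = -333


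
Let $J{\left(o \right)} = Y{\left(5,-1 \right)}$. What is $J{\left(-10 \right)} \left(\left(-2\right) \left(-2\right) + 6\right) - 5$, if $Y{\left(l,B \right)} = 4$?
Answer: $35$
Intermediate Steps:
$J{\left(o \right)} = 4$
$J{\left(-10 \right)} \left(\left(-2\right) \left(-2\right) + 6\right) - 5 = 4 \left(\left(-2\right) \left(-2\right) + 6\right) - 5 = 4 \left(4 + 6\right) - 5 = 4 \cdot 10 - 5 = 40 - 5 = 35$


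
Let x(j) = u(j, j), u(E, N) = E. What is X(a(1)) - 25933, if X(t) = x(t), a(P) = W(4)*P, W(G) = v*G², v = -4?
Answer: -25997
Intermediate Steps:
x(j) = j
W(G) = -4*G²
a(P) = -64*P (a(P) = (-4*4²)*P = (-4*16)*P = -64*P)
X(t) = t
X(a(1)) - 25933 = -64*1 - 25933 = -64 - 25933 = -25997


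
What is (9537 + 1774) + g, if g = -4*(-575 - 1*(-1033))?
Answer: 9479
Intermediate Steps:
g = -1832 (g = -4*(-575 + 1033) = -4*458 = -1832)
(9537 + 1774) + g = (9537 + 1774) - 1832 = 11311 - 1832 = 9479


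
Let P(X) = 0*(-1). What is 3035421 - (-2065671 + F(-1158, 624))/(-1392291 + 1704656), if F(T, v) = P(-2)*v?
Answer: 948161346336/312365 ≈ 3.0354e+6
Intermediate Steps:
P(X) = 0
F(T, v) = 0 (F(T, v) = 0*v = 0)
3035421 - (-2065671 + F(-1158, 624))/(-1392291 + 1704656) = 3035421 - (-2065671 + 0)/(-1392291 + 1704656) = 3035421 - (-2065671)/312365 = 3035421 - 1*(-2065671/312365) = 3035421 + 2065671/312365 = 948161346336/312365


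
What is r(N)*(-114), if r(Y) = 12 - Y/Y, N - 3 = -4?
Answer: -1254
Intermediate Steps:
N = -1 (N = 3 - 4 = -1)
r(Y) = 11 (r(Y) = 12 - 1*1 = 12 - 1 = 11)
r(N)*(-114) = 11*(-114) = -1254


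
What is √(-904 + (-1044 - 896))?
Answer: 6*I*√79 ≈ 53.329*I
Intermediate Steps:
√(-904 + (-1044 - 896)) = √(-904 - 1940) = √(-2844) = 6*I*√79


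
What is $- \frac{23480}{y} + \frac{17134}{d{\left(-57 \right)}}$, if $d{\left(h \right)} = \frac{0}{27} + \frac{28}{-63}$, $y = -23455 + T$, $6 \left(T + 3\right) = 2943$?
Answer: $- \frac{708326477}{18374} \approx -38551.0$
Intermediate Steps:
$T = \frac{975}{2}$ ($T = -3 + \frac{1}{6} \cdot 2943 = -3 + \frac{981}{2} = \frac{975}{2} \approx 487.5$)
$y = - \frac{45935}{2}$ ($y = -23455 + \frac{975}{2} = - \frac{45935}{2} \approx -22968.0$)
$d{\left(h \right)} = - \frac{4}{9}$ ($d{\left(h \right)} = 0 \cdot \frac{1}{27} + 28 \left(- \frac{1}{63}\right) = 0 - \frac{4}{9} = - \frac{4}{9}$)
$- \frac{23480}{y} + \frac{17134}{d{\left(-57 \right)}} = - \frac{23480}{- \frac{45935}{2}} + \frac{17134}{- \frac{4}{9}} = \left(-23480\right) \left(- \frac{2}{45935}\right) + 17134 \left(- \frac{9}{4}\right) = \frac{9392}{9187} - \frac{77103}{2} = - \frac{708326477}{18374}$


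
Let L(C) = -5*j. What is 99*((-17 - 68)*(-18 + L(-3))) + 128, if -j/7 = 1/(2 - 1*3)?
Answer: 446123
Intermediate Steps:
j = 7 (j = -7/(2 - 1*3) = -7/(2 - 3) = -7/(-1) = -7*(-1) = 7)
L(C) = -35 (L(C) = -5*7 = -35)
99*((-17 - 68)*(-18 + L(-3))) + 128 = 99*((-17 - 68)*(-18 - 35)) + 128 = 99*(-85*(-53)) + 128 = 99*4505 + 128 = 445995 + 128 = 446123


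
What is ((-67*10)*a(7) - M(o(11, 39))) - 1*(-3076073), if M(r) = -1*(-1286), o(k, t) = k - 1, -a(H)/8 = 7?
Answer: 3112307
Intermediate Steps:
a(H) = -56 (a(H) = -8*7 = -56)
o(k, t) = -1 + k
M(r) = 1286
((-67*10)*a(7) - M(o(11, 39))) - 1*(-3076073) = (-67*10*(-56) - 1*1286) - 1*(-3076073) = (-670*(-56) - 1286) + 3076073 = (37520 - 1286) + 3076073 = 36234 + 3076073 = 3112307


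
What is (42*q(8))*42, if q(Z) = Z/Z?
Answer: 1764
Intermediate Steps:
q(Z) = 1
(42*q(8))*42 = (42*1)*42 = 42*42 = 1764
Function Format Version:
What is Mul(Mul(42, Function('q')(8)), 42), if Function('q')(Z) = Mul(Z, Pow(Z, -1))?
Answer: 1764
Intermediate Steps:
Function('q')(Z) = 1
Mul(Mul(42, Function('q')(8)), 42) = Mul(Mul(42, 1), 42) = Mul(42, 42) = 1764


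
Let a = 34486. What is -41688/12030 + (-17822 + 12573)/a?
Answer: -623773/172430 ≈ -3.6175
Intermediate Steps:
-41688/12030 + (-17822 + 12573)/a = -41688/12030 + (-17822 + 12573)/34486 = -41688*1/12030 - 5249*1/34486 = -6948/2005 - 5249/34486 = -623773/172430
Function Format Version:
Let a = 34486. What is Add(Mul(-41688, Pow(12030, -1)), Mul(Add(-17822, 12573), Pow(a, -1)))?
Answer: Rational(-623773, 172430) ≈ -3.6175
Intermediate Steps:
Add(Mul(-41688, Pow(12030, -1)), Mul(Add(-17822, 12573), Pow(a, -1))) = Add(Mul(-41688, Pow(12030, -1)), Mul(Add(-17822, 12573), Pow(34486, -1))) = Add(Mul(-41688, Rational(1, 12030)), Mul(-5249, Rational(1, 34486))) = Add(Rational(-6948, 2005), Rational(-5249, 34486)) = Rational(-623773, 172430)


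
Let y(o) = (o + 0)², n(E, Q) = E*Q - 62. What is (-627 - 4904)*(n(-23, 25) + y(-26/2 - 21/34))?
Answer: 2887198593/1156 ≈ 2.4976e+6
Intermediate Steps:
n(E, Q) = -62 + E*Q
y(o) = o²
(-627 - 4904)*(n(-23, 25) + y(-26/2 - 21/34)) = (-627 - 4904)*((-62 - 23*25) + (-26/2 - 21/34)²) = -5531*((-62 - 575) + (-26*½ - 21*1/34)²) = -5531*(-637 + (-13 - 21/34)²) = -5531*(-637 + (-463/34)²) = -5531*(-637 + 214369/1156) = -5531*(-522003/1156) = 2887198593/1156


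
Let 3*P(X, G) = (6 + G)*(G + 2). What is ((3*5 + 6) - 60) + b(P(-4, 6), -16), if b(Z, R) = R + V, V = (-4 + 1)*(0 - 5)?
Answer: -40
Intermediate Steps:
V = 15 (V = -3*(-5) = 15)
P(X, G) = (2 + G)*(6 + G)/3 (P(X, G) = ((6 + G)*(G + 2))/3 = ((6 + G)*(2 + G))/3 = ((2 + G)*(6 + G))/3 = (2 + G)*(6 + G)/3)
b(Z, R) = 15 + R (b(Z, R) = R + 15 = 15 + R)
((3*5 + 6) - 60) + b(P(-4, 6), -16) = ((3*5 + 6) - 60) + (15 - 16) = ((15 + 6) - 60) - 1 = (21 - 60) - 1 = -39 - 1 = -40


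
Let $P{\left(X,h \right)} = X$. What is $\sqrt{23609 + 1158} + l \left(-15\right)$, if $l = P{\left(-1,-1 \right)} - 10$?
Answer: $165 + \sqrt{24767} \approx 322.38$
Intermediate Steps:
$l = -11$ ($l = -1 - 10 = -11$)
$\sqrt{23609 + 1158} + l \left(-15\right) = \sqrt{23609 + 1158} - -165 = \sqrt{24767} + 165 = 165 + \sqrt{24767}$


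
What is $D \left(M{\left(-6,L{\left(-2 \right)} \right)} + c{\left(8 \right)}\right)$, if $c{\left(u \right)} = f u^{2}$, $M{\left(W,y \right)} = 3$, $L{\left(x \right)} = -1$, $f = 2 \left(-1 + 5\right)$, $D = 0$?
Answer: $0$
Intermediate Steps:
$f = 8$ ($f = 2 \cdot 4 = 8$)
$c{\left(u \right)} = 8 u^{2}$
$D \left(M{\left(-6,L{\left(-2 \right)} \right)} + c{\left(8 \right)}\right) = 0 \left(3 + 8 \cdot 8^{2}\right) = 0 \left(3 + 8 \cdot 64\right) = 0 \left(3 + 512\right) = 0 \cdot 515 = 0$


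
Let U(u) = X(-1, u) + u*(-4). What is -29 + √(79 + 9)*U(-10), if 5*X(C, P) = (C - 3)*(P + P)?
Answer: -29 + 112*√22 ≈ 496.33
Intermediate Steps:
X(C, P) = 2*P*(-3 + C)/5 (X(C, P) = ((C - 3)*(P + P))/5 = ((-3 + C)*(2*P))/5 = (2*P*(-3 + C))/5 = 2*P*(-3 + C)/5)
U(u) = -28*u/5 (U(u) = 2*u*(-3 - 1)/5 + u*(-4) = (⅖)*u*(-4) - 4*u = -8*u/5 - 4*u = -28*u/5)
-29 + √(79 + 9)*U(-10) = -29 + √(79 + 9)*(-28/5*(-10)) = -29 + √88*56 = -29 + (2*√22)*56 = -29 + 112*√22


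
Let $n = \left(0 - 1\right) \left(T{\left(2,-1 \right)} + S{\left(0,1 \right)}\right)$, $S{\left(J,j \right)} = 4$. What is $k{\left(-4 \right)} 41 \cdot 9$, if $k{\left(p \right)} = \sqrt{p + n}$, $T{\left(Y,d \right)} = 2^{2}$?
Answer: $738 i \sqrt{3} \approx 1278.3 i$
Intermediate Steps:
$T{\left(Y,d \right)} = 4$
$n = -8$ ($n = \left(0 - 1\right) \left(4 + 4\right) = \left(-1\right) 8 = -8$)
$k{\left(p \right)} = \sqrt{-8 + p}$ ($k{\left(p \right)} = \sqrt{p - 8} = \sqrt{-8 + p}$)
$k{\left(-4 \right)} 41 \cdot 9 = \sqrt{-8 - 4} \cdot 41 \cdot 9 = \sqrt{-12} \cdot 369 = 2 i \sqrt{3} \cdot 369 = 738 i \sqrt{3}$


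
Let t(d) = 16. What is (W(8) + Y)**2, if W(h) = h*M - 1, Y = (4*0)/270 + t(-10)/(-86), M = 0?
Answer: 2601/1849 ≈ 1.4067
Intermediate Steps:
Y = -8/43 (Y = (4*0)/270 + 16/(-86) = 0*(1/270) + 16*(-1/86) = 0 - 8/43 = -8/43 ≈ -0.18605)
W(h) = -1 (W(h) = h*0 - 1 = 0 - 1 = -1)
(W(8) + Y)**2 = (-1 - 8/43)**2 = (-51/43)**2 = 2601/1849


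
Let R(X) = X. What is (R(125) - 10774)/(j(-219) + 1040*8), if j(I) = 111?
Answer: -10649/8431 ≈ -1.2631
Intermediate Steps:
(R(125) - 10774)/(j(-219) + 1040*8) = (125 - 10774)/(111 + 1040*8) = -10649/(111 + 8320) = -10649/8431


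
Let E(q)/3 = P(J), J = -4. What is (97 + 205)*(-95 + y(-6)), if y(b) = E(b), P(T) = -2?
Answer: -30502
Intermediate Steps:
E(q) = -6 (E(q) = 3*(-2) = -6)
y(b) = -6
(97 + 205)*(-95 + y(-6)) = (97 + 205)*(-95 - 6) = 302*(-101) = -30502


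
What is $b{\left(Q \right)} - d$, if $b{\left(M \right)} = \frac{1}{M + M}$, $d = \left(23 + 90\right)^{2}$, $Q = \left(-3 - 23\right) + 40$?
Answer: $- \frac{357531}{28} \approx -12769.0$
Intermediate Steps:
$Q = 14$ ($Q = -26 + 40 = 14$)
$d = 12769$ ($d = 113^{2} = 12769$)
$b{\left(M \right)} = \frac{1}{2 M}$
$b{\left(Q \right)} - d = \frac{1}{2 \cdot 14} - 12769 = \frac{1}{2} \cdot \frac{1}{14} - 12769 = \frac{1}{28} - 12769 = - \frac{357531}{28}$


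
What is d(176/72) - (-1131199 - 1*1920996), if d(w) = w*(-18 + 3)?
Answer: 9156475/3 ≈ 3.0522e+6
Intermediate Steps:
d(w) = -15*w (d(w) = w*(-15) = -15*w)
d(176/72) - (-1131199 - 1*1920996) = -2640/72 - (-1131199 - 1*1920996) = -2640/72 - (-1131199 - 1920996) = -15*22/9 - 1*(-3052195) = -110/3 + 3052195 = 9156475/3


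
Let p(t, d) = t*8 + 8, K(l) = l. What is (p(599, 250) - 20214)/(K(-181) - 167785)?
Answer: 7707/83983 ≈ 0.091769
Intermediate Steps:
p(t, d) = 8 + 8*t (p(t, d) = 8*t + 8 = 8 + 8*t)
(p(599, 250) - 20214)/(K(-181) - 167785) = ((8 + 8*599) - 20214)/(-181 - 167785) = ((8 + 4792) - 20214)/(-167966) = (4800 - 20214)*(-1/167966) = -15414*(-1/167966) = 7707/83983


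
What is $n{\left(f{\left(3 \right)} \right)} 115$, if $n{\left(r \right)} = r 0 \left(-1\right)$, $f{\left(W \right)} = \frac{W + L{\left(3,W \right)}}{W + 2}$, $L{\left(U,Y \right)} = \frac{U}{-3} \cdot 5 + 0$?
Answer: $0$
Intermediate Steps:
$L{\left(U,Y \right)} = - \frac{5 U}{3}$ ($L{\left(U,Y \right)} = U \left(- \frac{1}{3}\right) 5 + 0 = - \frac{U}{3} \cdot 5 + 0 = - \frac{5 U}{3} + 0 = - \frac{5 U}{3}$)
$f{\left(W \right)} = \frac{-5 + W}{2 + W}$ ($f{\left(W \right)} = \frac{W - 5}{W + 2} = \frac{W - 5}{2 + W} = \frac{-5 + W}{2 + W}$)
$n{\left(r \right)} = 0$ ($n{\left(r \right)} = 0 \left(-1\right) = 0$)
$n{\left(f{\left(3 \right)} \right)} 115 = 0 \cdot 115 = 0$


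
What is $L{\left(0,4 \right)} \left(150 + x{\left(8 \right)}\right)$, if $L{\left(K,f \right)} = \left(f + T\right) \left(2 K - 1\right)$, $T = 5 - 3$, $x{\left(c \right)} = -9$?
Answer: $-846$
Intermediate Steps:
$T = 2$
$L{\left(K,f \right)} = \left(-1 + 2 K\right) \left(2 + f\right)$ ($L{\left(K,f \right)} = \left(f + 2\right) \left(2 K - 1\right) = \left(2 + f\right) \left(-1 + 2 K\right) = \left(-1 + 2 K\right) \left(2 + f\right)$)
$L{\left(0,4 \right)} \left(150 + x{\left(8 \right)}\right) = \left(-2 - 4 + 4 \cdot 0 + 2 \cdot 0 \cdot 4\right) \left(150 - 9\right) = \left(-2 - 4 + 0 + 0\right) 141 = \left(-6\right) 141 = -846$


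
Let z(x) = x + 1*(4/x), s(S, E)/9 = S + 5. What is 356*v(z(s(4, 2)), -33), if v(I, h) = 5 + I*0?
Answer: 1780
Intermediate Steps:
s(S, E) = 45 + 9*S (s(S, E) = 9*(S + 5) = 9*(5 + S) = 45 + 9*S)
z(x) = x + 4/x
v(I, h) = 5 (v(I, h) = 5 + 0 = 5)
356*v(z(s(4, 2)), -33) = 356*5 = 1780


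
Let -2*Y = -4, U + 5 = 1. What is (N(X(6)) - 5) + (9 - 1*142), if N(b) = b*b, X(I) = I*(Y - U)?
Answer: 1158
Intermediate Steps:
U = -4 (U = -5 + 1 = -4)
Y = 2 (Y = -1/2*(-4) = 2)
X(I) = 6*I (X(I) = I*(2 - 1*(-4)) = I*(2 + 4) = I*6 = 6*I)
N(b) = b**2
(N(X(6)) - 5) + (9 - 1*142) = ((6*6)**2 - 5) + (9 - 1*142) = (36**2 - 5) + (9 - 142) = (1296 - 5) - 133 = 1291 - 133 = 1158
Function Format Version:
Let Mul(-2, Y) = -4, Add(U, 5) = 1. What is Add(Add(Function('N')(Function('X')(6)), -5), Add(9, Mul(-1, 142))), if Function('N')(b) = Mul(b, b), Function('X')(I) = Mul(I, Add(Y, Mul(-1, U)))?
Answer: 1158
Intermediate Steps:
U = -4 (U = Add(-5, 1) = -4)
Y = 2 (Y = Mul(Rational(-1, 2), -4) = 2)
Function('X')(I) = Mul(6, I) (Function('X')(I) = Mul(I, Add(2, Mul(-1, -4))) = Mul(I, Add(2, 4)) = Mul(I, 6) = Mul(6, I))
Function('N')(b) = Pow(b, 2)
Add(Add(Function('N')(Function('X')(6)), -5), Add(9, Mul(-1, 142))) = Add(Add(Pow(Mul(6, 6), 2), -5), Add(9, Mul(-1, 142))) = Add(Add(Pow(36, 2), -5), Add(9, -142)) = Add(Add(1296, -5), -133) = Add(1291, -133) = 1158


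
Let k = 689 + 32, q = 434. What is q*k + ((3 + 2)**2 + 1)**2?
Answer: 313590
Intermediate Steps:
k = 721
q*k + ((3 + 2)**2 + 1)**2 = 434*721 + ((3 + 2)**2 + 1)**2 = 312914 + (5**2 + 1)**2 = 312914 + (25 + 1)**2 = 312914 + 26**2 = 312914 + 676 = 313590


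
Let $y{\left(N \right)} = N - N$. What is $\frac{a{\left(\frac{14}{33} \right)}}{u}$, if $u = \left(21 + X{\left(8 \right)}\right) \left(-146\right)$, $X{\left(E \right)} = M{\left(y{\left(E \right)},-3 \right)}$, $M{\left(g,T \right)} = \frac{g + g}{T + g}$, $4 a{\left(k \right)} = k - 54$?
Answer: $\frac{221}{50589} \approx 0.0043685$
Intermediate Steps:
$y{\left(N \right)} = 0$
$a{\left(k \right)} = - \frac{27}{2} + \frac{k}{4}$ ($a{\left(k \right)} = \frac{k - 54}{4} = \frac{-54 + k}{4} = - \frac{27}{2} + \frac{k}{4}$)
$M{\left(g,T \right)} = \frac{2 g}{T + g}$
$X{\left(E \right)} = 0$ ($X{\left(E \right)} = 2 \cdot 0 \frac{1}{-3 + 0} = 2 \cdot 0 \frac{1}{-3} = 2 \cdot 0 \left(- \frac{1}{3}\right) = 0$)
$u = -3066$ ($u = \left(21 + 0\right) \left(-146\right) = 21 \left(-146\right) = -3066$)
$\frac{a{\left(\frac{14}{33} \right)}}{u} = \frac{- \frac{27}{2} + \frac{14 \cdot \frac{1}{33}}{4}}{-3066} = \left(- \frac{27}{2} + \frac{14 \cdot \frac{1}{33}}{4}\right) \left(- \frac{1}{3066}\right) = \left(- \frac{27}{2} + \frac{1}{4} \cdot \frac{14}{33}\right) \left(- \frac{1}{3066}\right) = \left(- \frac{27}{2} + \frac{7}{66}\right) \left(- \frac{1}{3066}\right) = \left(- \frac{442}{33}\right) \left(- \frac{1}{3066}\right) = \frac{221}{50589}$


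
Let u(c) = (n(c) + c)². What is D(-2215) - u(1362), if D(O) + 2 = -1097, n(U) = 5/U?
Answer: -3443245485757/1855044 ≈ -1.8562e+6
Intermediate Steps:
D(O) = -1099 (D(O) = -2 - 1097 = -1099)
u(c) = (c + 5/c)² (u(c) = (5/c + c)² = (c + 5/c)²)
D(-2215) - u(1362) = -1099 - (5 + 1362²)²/1362² = -1099 - (5 + 1855044)²/1855044 = -1099 - 1855049²/1855044 = -1099 - 3441206792401/1855044 = -3443245485757/1855044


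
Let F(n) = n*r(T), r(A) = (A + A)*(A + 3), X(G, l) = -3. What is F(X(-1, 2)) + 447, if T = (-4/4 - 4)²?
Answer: -3753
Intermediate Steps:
T = 25 (T = (-4*¼ - 4)² = (-1 - 4)² = (-5)² = 25)
r(A) = 2*A*(3 + A) (r(A) = (2*A)*(3 + A) = 2*A*(3 + A))
F(n) = 1400*n (F(n) = n*(2*25*(3 + 25)) = n*(2*25*28) = n*1400 = 1400*n)
F(X(-1, 2)) + 447 = 1400*(-3) + 447 = -4200 + 447 = -3753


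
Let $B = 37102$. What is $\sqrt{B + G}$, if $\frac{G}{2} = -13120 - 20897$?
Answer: $2 i \sqrt{7733} \approx 175.88 i$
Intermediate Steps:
$G = -68034$ ($G = 2 \left(-13120 - 20897\right) = 2 \left(-34017\right) = -68034$)
$\sqrt{B + G} = \sqrt{37102 - 68034} = \sqrt{-30932} = 2 i \sqrt{7733}$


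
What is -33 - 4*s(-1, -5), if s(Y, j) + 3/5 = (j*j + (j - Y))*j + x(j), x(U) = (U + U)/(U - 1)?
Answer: 5741/15 ≈ 382.73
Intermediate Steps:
x(U) = 2*U/(-1 + U) (x(U) = (2*U)/(-1 + U) = 2*U/(-1 + U))
s(Y, j) = -⅗ + j*(j + j² - Y) + 2*j/(-1 + j) (s(Y, j) = -⅗ + ((j*j + (j - Y))*j + 2*j/(-1 + j)) = -⅗ + ((j² + (j - Y))*j + 2*j/(-1 + j)) = -⅗ + ((j + j² - Y)*j + 2*j/(-1 + j)) = -⅗ + (j*(j + j² - Y) + 2*j/(-1 + j)) = -⅗ + j*(j + j² - Y) + 2*j/(-1 + j))
-33 - 4*s(-1, -5) = -33 - 4*(10*(-5) + (-1 - 5)*(-3 + 5*(-5)² + 5*(-5)³ - 5*(-1)*(-5)))/(5*(-1 - 5)) = -33 - 4*(-50 - 6*(-3 + 5*25 + 5*(-125) - 25))/(5*(-6)) = -33 - 4*(-1)*(-50 - 6*(-3 + 125 - 625 - 25))/(5*6) = -33 - 4*(-1)*(-50 - 6*(-528))/(5*6) = -33 - 4*(-1)*(-50 + 3168)/(5*6) = -33 - 4*(-1)*3118/(5*6) = -33 - 4*(-1559/15) = -33 + 6236/15 = 5741/15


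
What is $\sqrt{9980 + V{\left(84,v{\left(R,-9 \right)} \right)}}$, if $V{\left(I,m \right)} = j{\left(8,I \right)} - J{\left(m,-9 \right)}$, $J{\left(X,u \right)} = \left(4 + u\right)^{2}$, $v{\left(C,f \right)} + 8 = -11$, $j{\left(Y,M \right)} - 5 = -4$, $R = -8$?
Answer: $2 \sqrt{2489} \approx 99.78$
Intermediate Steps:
$j{\left(Y,M \right)} = 1$ ($j{\left(Y,M \right)} = 5 - 4 = 1$)
$v{\left(C,f \right)} = -19$ ($v{\left(C,f \right)} = -8 - 11 = -19$)
$V{\left(I,m \right)} = -24$ ($V{\left(I,m \right)} = 1 - \left(4 - 9\right)^{2} = 1 - \left(-5\right)^{2} = 1 - 25 = -24$)
$\sqrt{9980 + V{\left(84,v{\left(R,-9 \right)} \right)}} = \sqrt{9980 - 24} = \sqrt{9956} = 2 \sqrt{2489}$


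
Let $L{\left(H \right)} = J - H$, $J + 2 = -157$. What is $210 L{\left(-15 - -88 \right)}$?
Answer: $-48720$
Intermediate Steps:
$J = -159$ ($J = -2 - 157 = -159$)
$L{\left(H \right)} = -159 - H$
$210 L{\left(-15 - -88 \right)} = 210 \left(-159 - \left(-15 - -88\right)\right) = 210 \left(-159 - \left(-15 + 88\right)\right) = 210 \left(-159 - 73\right) = 210 \left(-232\right) = -48720$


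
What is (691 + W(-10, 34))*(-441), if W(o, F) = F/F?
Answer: -305172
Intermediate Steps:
W(o, F) = 1
(691 + W(-10, 34))*(-441) = (691 + 1)*(-441) = 692*(-441) = -305172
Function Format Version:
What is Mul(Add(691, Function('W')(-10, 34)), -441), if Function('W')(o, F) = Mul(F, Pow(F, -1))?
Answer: -305172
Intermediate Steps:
Function('W')(o, F) = 1
Mul(Add(691, Function('W')(-10, 34)), -441) = Mul(Add(691, 1), -441) = Mul(692, -441) = -305172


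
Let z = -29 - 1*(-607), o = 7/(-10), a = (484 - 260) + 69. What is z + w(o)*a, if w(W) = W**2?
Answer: 72157/100 ≈ 721.57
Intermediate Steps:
a = 293 (a = 224 + 69 = 293)
o = -7/10 (o = 7*(-1/10) = -7/10 ≈ -0.70000)
z = 578 (z = -29 + 607 = 578)
z + w(o)*a = 578 + (-7/10)**2*293 = 578 + (49/100)*293 = 578 + 14357/100 = 72157/100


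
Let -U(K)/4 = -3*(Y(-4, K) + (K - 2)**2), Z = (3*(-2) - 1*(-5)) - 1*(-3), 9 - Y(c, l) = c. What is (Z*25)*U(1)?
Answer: 8400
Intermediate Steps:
Y(c, l) = 9 - c
Z = 2 (Z = (-6 + 5) + 3 = -1 + 3 = 2)
U(K) = 156 + 12*(-2 + K)**2 (U(K) = -(-12)*((9 - 1*(-4)) + (K - 2)**2) = -(-12)*((9 + 4) + (-2 + K)**2) = -(-12)*(13 + (-2 + K)**2) = -4*(-39 - 3*(-2 + K)**2) = 156 + 12*(-2 + K)**2)
(Z*25)*U(1) = (2*25)*(156 + 12*(-2 + 1)**2) = 50*(156 + 12*(-1)**2) = 50*(156 + 12*1) = 50*(156 + 12) = 50*168 = 8400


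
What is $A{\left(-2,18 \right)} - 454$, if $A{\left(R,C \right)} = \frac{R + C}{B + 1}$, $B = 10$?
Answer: $- \frac{4978}{11} \approx -452.55$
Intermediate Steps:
$A{\left(R,C \right)} = \frac{C}{11} + \frac{R}{11}$ ($A{\left(R,C \right)} = \frac{R + C}{10 + 1} = \frac{C + R}{11} = \left(C + R\right) \frac{1}{11} = \frac{C}{11} + \frac{R}{11}$)
$A{\left(-2,18 \right)} - 454 = \left(\frac{1}{11} \cdot 18 + \frac{1}{11} \left(-2\right)\right) - 454 = \left(\frac{18}{11} - \frac{2}{11}\right) - 454 = \frac{16}{11} - 454 = - \frac{4978}{11}$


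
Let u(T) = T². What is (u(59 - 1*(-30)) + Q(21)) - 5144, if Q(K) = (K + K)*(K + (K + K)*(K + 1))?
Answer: 42467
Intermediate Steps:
Q(K) = 2*K*(K + 2*K*(1 + K)) (Q(K) = (2*K)*(K + (2*K)*(1 + K)) = (2*K)*(K + 2*K*(1 + K)) = 2*K*(K + 2*K*(1 + K)))
(u(59 - 1*(-30)) + Q(21)) - 5144 = ((59 - 1*(-30))² + 21²*(6 + 4*21)) - 5144 = ((59 + 30)² + 441*(6 + 84)) - 5144 = (89² + 441*90) - 5144 = (7921 + 39690) - 5144 = 47611 - 5144 = 42467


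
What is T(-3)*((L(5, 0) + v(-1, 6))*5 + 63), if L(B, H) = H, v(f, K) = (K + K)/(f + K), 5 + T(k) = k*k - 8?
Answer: -300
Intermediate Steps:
T(k) = -13 + k² (T(k) = -5 + (k*k - 8) = -5 + (k² - 8) = -5 + (-8 + k²) = -13 + k²)
v(f, K) = 2*K/(K + f) (v(f, K) = (2*K)/(K + f) = 2*K/(K + f))
T(-3)*((L(5, 0) + v(-1, 6))*5 + 63) = (-13 + (-3)²)*((0 + 2*6/(6 - 1))*5 + 63) = (-13 + 9)*((0 + 2*6/5)*5 + 63) = -4*((0 + 2*6*(⅕))*5 + 63) = -4*((0 + 12/5)*5 + 63) = -4*((12/5)*5 + 63) = -4*(12 + 63) = -4*75 = -300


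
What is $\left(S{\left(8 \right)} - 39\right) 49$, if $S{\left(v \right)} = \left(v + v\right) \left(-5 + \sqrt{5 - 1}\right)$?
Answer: $-4263$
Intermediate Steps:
$S{\left(v \right)} = - 6 v$ ($S{\left(v \right)} = 2 v \left(-5 + \sqrt{4}\right) = 2 v \left(-5 + 2\right) = 2 v \left(-3\right) = - 6 v$)
$\left(S{\left(8 \right)} - 39\right) 49 = \left(\left(-6\right) 8 - 39\right) 49 = \left(-48 - 39\right) 49 = \left(-87\right) 49 = -4263$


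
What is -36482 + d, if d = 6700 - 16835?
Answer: -46617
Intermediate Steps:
d = -10135
-36482 + d = -36482 - 10135 = -46617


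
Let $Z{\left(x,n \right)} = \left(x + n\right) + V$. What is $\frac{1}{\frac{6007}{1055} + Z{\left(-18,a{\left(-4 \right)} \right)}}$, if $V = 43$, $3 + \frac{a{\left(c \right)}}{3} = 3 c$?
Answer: $- \frac{1055}{15093} \approx -0.0699$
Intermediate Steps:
$a{\left(c \right)} = -9 + 9 c$ ($a{\left(c \right)} = -9 + 3 \cdot 3 c = -9 + 9 c$)
$Z{\left(x,n \right)} = 43 + n + x$ ($Z{\left(x,n \right)} = \left(x + n\right) + 43 = \left(n + x\right) + 43 = 43 + n + x$)
$\frac{1}{\frac{6007}{1055} + Z{\left(-18,a{\left(-4 \right)} \right)}} = \frac{1}{\frac{6007}{1055} + \left(43 + \left(-9 + 9 \left(-4\right)\right) - 18\right)} = \frac{1}{6007 \cdot \frac{1}{1055} - 20} = \frac{1}{\frac{6007}{1055} - 20} = \frac{1}{- \frac{15093}{1055}} = - \frac{1055}{15093}$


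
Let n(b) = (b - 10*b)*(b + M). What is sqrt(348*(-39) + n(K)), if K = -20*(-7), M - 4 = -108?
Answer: 6*I*sqrt(1637) ≈ 242.76*I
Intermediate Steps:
M = -104 (M = 4 - 108 = -104)
K = 140
n(b) = -9*b*(-104 + b) (n(b) = (b - 10*b)*(b - 104) = (-9*b)*(-104 + b) = -9*b*(-104 + b))
sqrt(348*(-39) + n(K)) = sqrt(348*(-39) + 9*140*(104 - 1*140)) = sqrt(-13572 + 9*140*(104 - 140)) = sqrt(-13572 + 9*140*(-36)) = sqrt(-13572 - 45360) = sqrt(-58932) = 6*I*sqrt(1637)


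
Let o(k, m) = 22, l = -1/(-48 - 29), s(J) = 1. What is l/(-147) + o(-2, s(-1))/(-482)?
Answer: -124750/2727879 ≈ -0.045731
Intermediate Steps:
l = 1/77 (l = -1/(-77) = -1/77*(-1) = 1/77 ≈ 0.012987)
l/(-147) + o(-2, s(-1))/(-482) = (1/77)/(-147) + 22/(-482) = (1/77)*(-1/147) + 22*(-1/482) = -1/11319 - 11/241 = -124750/2727879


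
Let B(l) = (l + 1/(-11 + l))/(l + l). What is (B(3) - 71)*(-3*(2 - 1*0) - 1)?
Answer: 23695/48 ≈ 493.65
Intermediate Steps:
B(l) = (l + 1/(-11 + l))/(2*l) (B(l) = (l + 1/(-11 + l))/((2*l)) = (l + 1/(-11 + l))*(1/(2*l)) = (l + 1/(-11 + l))/(2*l))
(B(3) - 71)*(-3*(2 - 1*0) - 1) = ((½)*(1 + 3² - 11*3)/(3*(-11 + 3)) - 71)*(-3*(2 - 1*0) - 1) = ((½)*(⅓)*(1 + 9 - 33)/(-8) - 71)*(-3*(2 + 0) - 1) = ((½)*(⅓)*(-⅛)*(-23) - 71)*(-3*2 - 1) = (23/48 - 71)*(-6 - 1) = -3385/48*(-7) = 23695/48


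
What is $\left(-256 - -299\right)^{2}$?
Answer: $1849$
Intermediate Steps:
$\left(-256 - -299\right)^{2} = \left(-256 + 299\right)^{2} = 43^{2} = 1849$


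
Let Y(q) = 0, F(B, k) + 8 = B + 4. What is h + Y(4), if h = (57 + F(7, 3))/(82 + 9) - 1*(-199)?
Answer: 18169/91 ≈ 199.66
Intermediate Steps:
F(B, k) = -4 + B (F(B, k) = -8 + (B + 4) = -8 + (4 + B) = -4 + B)
h = 18169/91 (h = (57 + (-4 + 7))/(82 + 9) - 1*(-199) = (57 + 3)/91 + 199 = 60*(1/91) + 199 = 60/91 + 199 = 18169/91 ≈ 199.66)
h + Y(4) = 18169/91 + 0 = 18169/91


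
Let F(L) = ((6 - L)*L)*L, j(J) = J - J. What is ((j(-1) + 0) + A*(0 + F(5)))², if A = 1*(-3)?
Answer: 5625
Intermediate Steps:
j(J) = 0
A = -3
F(L) = L²*(6 - L) (F(L) = (L*(6 - L))*L = L²*(6 - L))
((j(-1) + 0) + A*(0 + F(5)))² = ((0 + 0) - 3*(0 + 5²*(6 - 1*5)))² = (0 - 3*(0 + 25*(6 - 5)))² = (0 - 3*(0 + 25*1))² = (0 - 3*(0 + 25))² = (0 - 3*25)² = (0 - 75)² = (-75)² = 5625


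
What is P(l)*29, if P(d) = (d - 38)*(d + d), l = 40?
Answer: 4640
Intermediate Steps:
P(d) = 2*d*(-38 + d) (P(d) = (-38 + d)*(2*d) = 2*d*(-38 + d))
P(l)*29 = (2*40*(-38 + 40))*29 = (2*40*2)*29 = 160*29 = 4640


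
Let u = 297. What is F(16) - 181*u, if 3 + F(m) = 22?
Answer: -53738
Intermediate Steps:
F(m) = 19 (F(m) = -3 + 22 = 19)
F(16) - 181*u = 19 - 181*297 = 19 - 53757 = -53738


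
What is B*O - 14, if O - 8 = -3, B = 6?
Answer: 16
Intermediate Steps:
O = 5 (O = 8 - 3 = 5)
B*O - 14 = 6*5 - 14 = 30 - 14 = 16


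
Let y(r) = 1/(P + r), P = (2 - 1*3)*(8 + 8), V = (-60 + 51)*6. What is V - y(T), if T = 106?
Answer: -4861/90 ≈ -54.011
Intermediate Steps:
V = -54 (V = -9*6 = -54)
P = -16 (P = (2 - 3)*16 = -1*16 = -16)
y(r) = 1/(-16 + r)
V - y(T) = -54 - 1/(-16 + 106) = -54 - 1/90 = -4861/90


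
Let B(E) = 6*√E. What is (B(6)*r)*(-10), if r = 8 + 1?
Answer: -540*√6 ≈ -1322.7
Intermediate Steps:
r = 9
(B(6)*r)*(-10) = ((6*√6)*9)*(-10) = (54*√6)*(-10) = -540*√6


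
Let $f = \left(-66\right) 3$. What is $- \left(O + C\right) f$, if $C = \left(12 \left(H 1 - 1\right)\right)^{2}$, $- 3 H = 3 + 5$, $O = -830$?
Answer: $218988$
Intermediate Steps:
$H = - \frac{8}{3}$ ($H = - \frac{3 + 5}{3} = \left(- \frac{1}{3}\right) 8 = - \frac{8}{3} \approx -2.6667$)
$f = -198$
$C = 1936$ ($C = \left(12 \left(\left(- \frac{8}{3}\right) 1 - 1\right)\right)^{2} = \left(12 \left(- \frac{8}{3} - 1\right)\right)^{2} = \left(12 \left(- \frac{11}{3}\right)\right)^{2} = \left(-44\right)^{2} = 1936$)
$- \left(O + C\right) f = - \left(-830 + 1936\right) \left(-198\right) = - 1106 \left(-198\right) = \left(-1\right) \left(-218988\right) = 218988$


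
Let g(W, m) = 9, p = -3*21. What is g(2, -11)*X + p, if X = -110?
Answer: -1053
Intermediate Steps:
p = -63
g(2, -11)*X + p = 9*(-110) - 63 = -990 - 63 = -1053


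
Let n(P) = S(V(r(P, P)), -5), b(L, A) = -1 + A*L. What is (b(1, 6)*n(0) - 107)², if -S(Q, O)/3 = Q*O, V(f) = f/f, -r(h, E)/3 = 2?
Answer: 1024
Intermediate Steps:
r(h, E) = -6 (r(h, E) = -3*2 = -6)
V(f) = 1
S(Q, O) = -3*O*Q (S(Q, O) = -3*Q*O = -3*O*Q)
n(P) = 15 (n(P) = -3*(-5)*1 = 15)
(b(1, 6)*n(0) - 107)² = ((-1 + 6*1)*15 - 107)² = ((-1 + 6)*15 - 107)² = (5*15 - 107)² = (75 - 107)² = (-32)² = 1024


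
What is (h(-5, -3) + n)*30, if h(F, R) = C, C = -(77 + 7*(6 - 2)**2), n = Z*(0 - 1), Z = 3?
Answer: -5760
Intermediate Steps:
n = -3 (n = 3*(0 - 1) = 3*(-1) = -3)
C = -189 (C = -7/(1/(11 + 4**2)) = -7/(1/(11 + 16)) = -7/(1/27) = -7/1/27 = -7*27 = -189)
h(F, R) = -189
(h(-5, -3) + n)*30 = (-189 - 3)*30 = -192*30 = -5760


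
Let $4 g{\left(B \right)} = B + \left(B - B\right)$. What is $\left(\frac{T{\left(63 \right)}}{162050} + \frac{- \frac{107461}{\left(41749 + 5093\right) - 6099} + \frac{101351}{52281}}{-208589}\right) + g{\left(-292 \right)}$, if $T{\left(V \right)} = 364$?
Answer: $- \frac{41713464238762410707}{571434927702637725} \approx -72.998$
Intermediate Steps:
$g{\left(B \right)} = \frac{B}{4}$ ($g{\left(B \right)} = \frac{B + \left(B - B\right)}{4} = \frac{B + 0}{4} = \frac{B}{4}$)
$\left(\frac{T{\left(63 \right)}}{162050} + \frac{- \frac{107461}{\left(41749 + 5093\right) - 6099} + \frac{101351}{52281}}{-208589}\right) + g{\left(-292 \right)} = \left(\frac{364}{162050} + \frac{- \frac{107461}{\left(41749 + 5093\right) - 6099} + \frac{101351}{52281}}{-208589}\right) + \frac{1}{4} \left(-292\right) = \left(364 \cdot \frac{1}{162050} + \left(- \frac{107461}{46842 - 6099} + 101351 \cdot \frac{1}{52281}\right) \left(- \frac{1}{208589}\right)\right) - 73 = \left(\frac{26}{11575} + \left(- \frac{107461}{40743} + \frac{101351}{52281}\right) \left(- \frac{1}{208589}\right)\right) - 73 = \left(\frac{26}{11575} - - \frac{165424972}{49368028311243}\right) - 73 = \left(\frac{26}{11575} + \frac{165424972}{49368028311243}\right) - 73 = \frac{1285483530143218}{571434927702637725} - 73 = - \frac{41713464238762410707}{571434927702637725}$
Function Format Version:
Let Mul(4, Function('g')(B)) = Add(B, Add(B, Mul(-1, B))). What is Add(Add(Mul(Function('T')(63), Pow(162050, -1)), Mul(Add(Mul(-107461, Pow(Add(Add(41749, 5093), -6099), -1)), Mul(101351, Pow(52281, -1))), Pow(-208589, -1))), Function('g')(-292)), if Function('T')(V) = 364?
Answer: Rational(-41713464238762410707, 571434927702637725) ≈ -72.998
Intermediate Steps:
Function('g')(B) = Mul(Rational(1, 4), B) (Function('g')(B) = Mul(Rational(1, 4), Add(B, Add(B, Mul(-1, B)))) = Mul(Rational(1, 4), Add(B, 0)) = Mul(Rational(1, 4), B))
Add(Add(Mul(Function('T')(63), Pow(162050, -1)), Mul(Add(Mul(-107461, Pow(Add(Add(41749, 5093), -6099), -1)), Mul(101351, Pow(52281, -1))), Pow(-208589, -1))), Function('g')(-292)) = Add(Add(Mul(364, Pow(162050, -1)), Mul(Add(Mul(-107461, Pow(Add(Add(41749, 5093), -6099), -1)), Mul(101351, Pow(52281, -1))), Pow(-208589, -1))), Mul(Rational(1, 4), -292)) = Add(Add(Mul(364, Rational(1, 162050)), Mul(Add(Mul(-107461, Pow(Add(46842, -6099), -1)), Mul(101351, Rational(1, 52281))), Rational(-1, 208589))), -73) = Add(Add(Rational(26, 11575), Mul(Add(Mul(-107461, Pow(40743, -1)), Rational(101351, 52281)), Rational(-1, 208589))), -73) = Add(Add(Rational(26, 11575), Mul(Add(Mul(-107461, Rational(1, 40743)), Rational(101351, 52281)), Rational(-1, 208589))), -73) = Add(Add(Rational(26, 11575), Mul(Add(Rational(-107461, 40743), Rational(101351, 52281)), Rational(-1, 208589))), -73) = Add(Add(Rational(26, 11575), Mul(Rational(-165424972, 236676087), Rational(-1, 208589))), -73) = Add(Add(Rational(26, 11575), Rational(165424972, 49368028311243)), -73) = Add(Rational(1285483530143218, 571434927702637725), -73) = Rational(-41713464238762410707, 571434927702637725)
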